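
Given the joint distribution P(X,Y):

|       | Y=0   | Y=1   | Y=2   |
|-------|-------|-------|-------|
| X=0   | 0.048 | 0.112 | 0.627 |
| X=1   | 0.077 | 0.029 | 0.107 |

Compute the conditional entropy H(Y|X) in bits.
1.0171 bits

H(Y|X) = H(X,Y) - H(X)

H(X,Y) = -Σ_{x,y} P(x,y) log₂ P(x,y). Per-cell terms -P(x,y)·log₂P(x,y):
  X=0: 0.2102794, 0.3537441, 0.4222611
  X=1: 0.2848228, 0.1481263, 0.3450020
Sum of the 6 terms: H(X,Y) = 1.764236 bits

Marginal of X (row sums):
  P(X=0) = 0.048 + 0.112 + 0.627 = 0.787
  P(X=1) = 0.077 + 0.029 + 0.107 = 0.213
H(X) = -[0.787·log₂(0.787) + 0.213·log₂(0.213)]
  = 0.2719592 + 0.4752189 = 0.747178 bits

H(Y|X) = H(X,Y) - H(X) = 1.764236 - 0.747178 = 1.0171 bits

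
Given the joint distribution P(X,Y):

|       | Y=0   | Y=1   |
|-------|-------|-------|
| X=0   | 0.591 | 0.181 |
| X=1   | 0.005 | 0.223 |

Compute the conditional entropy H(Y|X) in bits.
0.6412 bits

H(Y|X) = H(X,Y) - H(X)

H(X,Y) = -Σ_{x,y} P(x,y) log₂ P(x,y). Per-cell terms -P(x,y)·log₂P(x,y):
  X=0: 0.448433, 0.446335
  X=1: 0.038219, 0.482769
Sum of the 4 terms: H(X,Y) = 1.415756 bits

Marginal of X (row sums):
  P(X=0) = 0.591 + 0.181 = 0.772
  P(X=1) = 0.005 + 0.223 = 0.228
H(X) = -[0.772·log₂(0.772) + 0.228·log₂(0.228)]
  = 0.288209 + 0.486300 = 0.774509 bits

H(Y|X) = H(X,Y) - H(X) = 1.415756 - 0.774509 = 0.6412 bits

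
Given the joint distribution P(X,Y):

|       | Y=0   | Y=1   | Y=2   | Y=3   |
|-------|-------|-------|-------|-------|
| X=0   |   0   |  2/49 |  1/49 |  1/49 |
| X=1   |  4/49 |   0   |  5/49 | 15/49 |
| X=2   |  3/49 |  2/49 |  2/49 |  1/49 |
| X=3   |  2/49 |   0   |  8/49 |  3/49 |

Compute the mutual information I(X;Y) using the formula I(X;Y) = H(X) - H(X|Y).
0.3619 bits

I(X;Y) = H(X) - H(X|Y)

Marginal of X (row sums):
  P(X=0) = 0 + 2/49 + 1/49 + 1/49 = 4/49
  P(X=1) = 4/49 + 0 + 5/49 + 15/49 = 24/49
  P(X=2) = 3/49 + 2/49 + 2/49 + 1/49 = 8/49
  P(X=3) = 2/49 + 0 + 8/49 + 3/49 = 13/49
H(X) = -[(4/49)·log₂(4/49) + (24/49)·log₂(24/49) + (8/49)·log₂(8/49) + (13/49)·log₂(13/49)]
  = 0.295078 + 0.504366 + 0.426891 + 0.507868 = 1.734203 bits

Marginal of Y (column sums):
  P(Y=0) = 0 + 4/49 + 3/49 + 2/49 = 9/49
  P(Y=1) = 2/49 + 0 + 2/49 + 0 = 4/49
  P(Y=2) = 1/49 + 5/49 + 2/49 + 8/49 = 16/49
  P(Y=3) = 1/49 + 15/49 + 1/49 + 3/49 = 20/49
H(X|Y) = Σ_y P(y)·H(X|Y=y):
  Y=0: P(Y=0) = 9/49, P(X|Y=0) = (0, 4/9, 1/3, 2/9) → H(X|Y=0) = 1.530493
  Y=1: P(Y=1) = 4/49, P(X|Y=1) = (1/2, 0, 1/2, 0) → H(X|Y=1) = 1.000000
  Y=2: P(Y=2) = 16/49, P(X|Y=2) = (1/16, 5/16, 1/8, 1/2) → H(X|Y=2) = 1.649397
  Y=3: P(Y=3) = 20/49, P(X|Y=3) = (1/20, 3/4, 1/20, 3/20) → H(X|Y=3) = 1.154016
H(X|Y) = (9/49)·1.530493 + (4/49)·1.000000 + (16/49)·1.649397 + (20/49)·1.154016 = 1.372349 bits

I(X;Y) = H(X) - H(X|Y) = 1.734203 - 1.372349 = 0.3619 bits

Cross-check via I(X;Y) = H(X) + H(Y) - H(X,Y): computing H(Y) from the column sums and H(X,Y) from the 16 cells in the same way gives H(Y) = 1.799039 bits and H(X,Y) = 3.171388 bits, so
I(X;Y) = 1.734203 + 1.799039 - 3.171388 = 0.3619 bits ✓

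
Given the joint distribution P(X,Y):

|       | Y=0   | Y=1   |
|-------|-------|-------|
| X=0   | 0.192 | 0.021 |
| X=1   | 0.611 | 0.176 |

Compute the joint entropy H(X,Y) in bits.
1.4496 bits

H(X,Y) = -Σ_{x,y} P(x,y) log₂ P(x,y). Per-cell terms -P(x,y)·log₂P(x,y):
  X=0: 0.457118, 0.117043
  X=1: 0.434272, 0.441118
Sum of the 4 terms: H(X,Y) = 1.4496 bits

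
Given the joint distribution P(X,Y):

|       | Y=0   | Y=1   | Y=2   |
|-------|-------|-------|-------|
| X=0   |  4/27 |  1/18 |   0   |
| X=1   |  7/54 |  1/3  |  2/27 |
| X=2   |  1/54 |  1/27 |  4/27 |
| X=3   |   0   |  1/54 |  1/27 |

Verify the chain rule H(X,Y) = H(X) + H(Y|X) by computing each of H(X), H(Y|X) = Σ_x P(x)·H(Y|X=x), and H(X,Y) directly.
H(X) = 1.6485 bits, H(Y|X) = 1.1533 bits, H(X,Y) = 2.8018 bits

Marginal of X (row sums):
  P(X=0) = 4/27 + 1/18 + 0 = 11/54
  P(X=1) = 7/54 + 1/3 + 2/27 = 29/54
  P(X=2) = 1/54 + 1/27 + 4/27 = 11/54
  P(X=3) = 0 + 1/54 + 1/27 = 1/18
H(X) = -[(11/54)·log₂(11/54) + (29/54)·log₂(29/54) + (11/54)·log₂(11/54) + (1/18)·log₂(1/18)]
  = 0.46759 + 0.48167 + 0.46759 + 0.23166 = 1.6485 bits

H(Y|X) = Σ_x P(x)·H(Y|X=x):
  X=0: P(X=0) = 11/54, P(Y|X=0) = (8/11, 3/11, 0) → H(Y|X=0) = 0.84535
  X=1: P(X=1) = 29/54, P(Y|X=1) = (7/29, 18/29, 4/29) → H(Y|X=1) = 1.31625
  X=2: P(X=2) = 11/54, P(Y|X=2) = (1/11, 2/11, 8/11) → H(Y|X=2) = 1.09580
  X=3: P(X=3) = 1/18, P(Y|X=3) = (0, 1/3, 2/3) → H(Y|X=3) = 0.91830
H(Y|X) = (11/54)·0.84535 + (29/54)·1.31625 + (11/54)·1.09580 + (1/18)·0.91830 = 1.1533 bits

H(X,Y) = -Σ_{x,y} P(x,y) log₂ P(x,y). Per-cell terms -P(x,y)·log₂P(x,y):
  X=0: 0.40813, 0.23166, 0.00000
  X=1: 0.38209, 0.52832, 0.27814
  X=2: 0.10657, 0.17611, 0.40813
  X=3: 0.00000, 0.10657, 0.17611
  (cells with P = 0 contribute 0)
Sum of the 12 terms: H(X,Y) = 2.8018 bits

Chain rule check:
  H(X) + H(Y|X) = 1.6485 + 1.1533 = 2.8018 bits
  H(X,Y) = 2.8018 bits
✓ Chain rule verified.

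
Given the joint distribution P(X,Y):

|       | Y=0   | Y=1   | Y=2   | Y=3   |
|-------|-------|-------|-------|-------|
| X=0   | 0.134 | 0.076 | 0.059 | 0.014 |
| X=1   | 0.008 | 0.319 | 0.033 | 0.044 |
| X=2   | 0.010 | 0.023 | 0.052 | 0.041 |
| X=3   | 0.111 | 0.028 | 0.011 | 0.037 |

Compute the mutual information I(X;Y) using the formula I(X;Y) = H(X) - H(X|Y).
0.4203 bits

I(X;Y) = H(X) - H(X|Y)

Marginal of X (row sums):
  P(X=0) = 0.134 + 0.076 + 0.059 + 0.014 = 0.283
  P(X=1) = 0.008 + 0.319 + 0.033 + 0.044 = 0.404
  P(X=2) = 0.010 + 0.023 + 0.052 + 0.041 = 0.126
  P(X=3) = 0.111 + 0.028 + 0.011 + 0.037 = 0.187
H(X) = -[0.283·log₂(0.283) + 0.404·log₂(0.404) + 0.126·log₂(0.126) + 0.187·log₂(0.187)]
  = 0.515379 + 0.528259 + 0.376552 + 0.452332 = 1.87252 bits

Marginal of Y (column sums):
  P(Y=0) = 0.134 + 0.008 + 0.010 + 0.111 = 0.263
  P(Y=1) = 0.076 + 0.319 + 0.023 + 0.028 = 0.446
  P(Y=2) = 0.059 + 0.033 + 0.052 + 0.011 = 0.155
  P(Y=3) = 0.014 + 0.044 + 0.041 + 0.037 = 0.136
H(X|Y) = Σ_y P(y)·H(X|Y=y):
  Y=0: P(Y=0) = 0.263, P(X|Y=0) = (134/263, 8/263, 10/263, 111/263) → H(X|Y=0) = 1.353537
  Y=1: P(Y=1) = 0.446, P(X|Y=1) = (38/223, 319/446, 23/446, 14/223) → H(X|Y=1) = 1.252144
  Y=2: P(Y=2) = 0.155, P(X|Y=2) = (59/155, 33/155, 52/155, 11/155) → H(X|Y=2) = 1.805043
  Y=3: P(Y=3) = 0.136, P(X|Y=3) = (7/68, 11/34, 41/136, 37/136) → H(X|Y=3) = 1.896820
H(X|Y) = 0.263·1.353537 + 0.446·1.252144 + 0.155·1.805043 + 0.136·1.896820 = 1.45219 bits

I(X;Y) = H(X) - H(X|Y) = 1.87252 - 1.45219 = 0.4203 bits

Cross-check via I(X;Y) = H(X) + H(Y) - H(X,Y): computing H(Y) from the column sums and H(X,Y) from the 16 cells in the same way gives H(Y) = 1.83465 bits and H(X,Y) = 3.28684 bits, so
I(X;Y) = 1.87252 + 1.83465 - 3.28684 = 0.4203 bits ✓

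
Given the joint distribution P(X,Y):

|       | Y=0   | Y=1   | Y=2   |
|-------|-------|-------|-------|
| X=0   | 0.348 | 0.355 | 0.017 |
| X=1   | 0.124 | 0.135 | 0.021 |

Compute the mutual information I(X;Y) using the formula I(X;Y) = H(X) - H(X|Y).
0.0095 bits

I(X;Y) = H(X) - H(X|Y)

Marginal of X (row sums):
  P(X=0) = 0.348 + 0.355 + 0.017 = 0.720
  P(X=1) = 0.124 + 0.135 + 0.021 = 0.280
H(X) = -[0.720·log₂(0.720) + 0.280·log₂(0.280)]
  = 0.34123 + 0.51422 = 0.85545 bits

Marginal of Y (column sums):
  P(Y=0) = 0.348 + 0.124 = 0.472
  P(Y=1) = 0.355 + 0.135 = 0.490
  P(Y=2) = 0.017 + 0.021 = 0.038
H(X|Y) = Σ_y P(y)·H(X|Y=y):
  Y=0: P(Y=0) = 0.472, P(X|Y=0) = (87/118, 31/118) → H(X|Y=0) = 0.83081
  Y=1: P(Y=1) = 0.490, P(X|Y=1) = (71/98, 27/98) → H(X|Y=1) = 0.84926
  Y=2: P(Y=2) = 0.038, P(X|Y=2) = (17/38, 21/38) → H(X|Y=2) = 0.99199
H(X|Y) = 0.472·0.83081 + 0.490·0.84926 + 0.038·0.99199 = 0.84598 bits

I(X;Y) = H(X) - H(X|Y) = 0.85545 - 0.84598 = 0.0095 bits

Cross-check via I(X;Y) = H(X) + H(Y) - H(X,Y): computing H(Y) from the column sums and H(X,Y) from the 6 cells in the same way gives H(Y) = 1.19480 bits and H(X,Y) = 2.04078 bits, so
I(X;Y) = 0.85545 + 1.19480 - 2.04078 = 0.0095 bits ✓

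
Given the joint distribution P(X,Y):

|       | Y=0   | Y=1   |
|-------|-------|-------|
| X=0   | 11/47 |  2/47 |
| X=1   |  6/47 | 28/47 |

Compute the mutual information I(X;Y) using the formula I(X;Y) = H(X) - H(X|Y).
0.2864 bits

I(X;Y) = H(X) - H(X|Y)

Marginal of X (row sums):
  P(X=0) = 11/47 + 2/47 = 13/47
  P(X=1) = 6/47 + 28/47 = 34/47
H(X) = -[(13/47)·log₂(13/47) + (34/47)·log₂(34/47)]
  = 0.51285 + 0.33792 = 0.85077 bits

Marginal of Y (column sums):
  P(Y=0) = 11/47 + 6/47 = 17/47
  P(Y=1) = 2/47 + 28/47 = 30/47
H(X|Y) = Σ_y P(y)·H(X|Y=y):
  Y=0: P(Y=0) = 17/47, P(X|Y=0) = (11/17, 6/17) → H(X|Y=0) = 0.93667
  Y=1: P(Y=1) = 30/47, P(X|Y=1) = (1/15, 14/15) → H(X|Y=1) = 0.35336
H(X|Y) = (17/47)·0.93667 + (30/47)·0.35336 = 0.56434 bits

I(X;Y) = H(X) - H(X|Y) = 0.85077 - 0.56434 = 0.2864 bits

Cross-check via I(X;Y) = H(X) + H(Y) - H(X,Y): computing H(Y) from the column sums and H(X,Y) from the 4 cells in the same way gives H(Y) = 0.94409 bits and H(X,Y) = 1.50843 bits, so
I(X;Y) = 0.85077 + 0.94409 - 1.50843 = 0.2864 bits ✓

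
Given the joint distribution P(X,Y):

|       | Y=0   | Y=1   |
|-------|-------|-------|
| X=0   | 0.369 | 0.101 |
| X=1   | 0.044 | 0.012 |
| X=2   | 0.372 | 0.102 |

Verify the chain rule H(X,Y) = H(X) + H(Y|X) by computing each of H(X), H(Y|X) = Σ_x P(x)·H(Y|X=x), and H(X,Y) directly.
H(X) = 1.2553 bits, H(Y|X) = 0.7509 bits, H(X,Y) = 2.0063 bits

Marginal of X (row sums):
  P(X=0) = 0.369 + 0.101 = 0.470
  P(X=1) = 0.044 + 0.012 = 0.056
  P(X=2) = 0.372 + 0.102 = 0.474
H(X) = -[0.470·log₂(0.470) + 0.056·log₂(0.056) + 0.474·log₂(0.474)]
  = 0.511956 + 0.232872 + 0.510517 = 1.2553 bits

H(Y|X) = Σ_x P(x)·H(Y|X=x):
  X=0: P(X=0) = 0.470, P(Y|X=0) = (369/470, 101/470) → H(Y|X=0) = 0.750733
  X=1: P(X=1) = 0.056, P(Y|X=1) = (11/14, 3/14) → H(Y|X=1) = 0.749595
  X=2: P(X=2) = 0.474, P(Y|X=2) = (62/79, 17/79) → H(Y|X=2) = 0.751287
H(Y|X) = 0.470·0.750733 + 0.056·0.749595 + 0.474·0.751287 = 0.7509 bits

H(X,Y) = -Σ_{x,y} P(x,y) log₂ P(x,y). Per-cell terms -P(x,y)·log₂P(x,y):
  X=0: 0.530735, 0.334065
  X=1: 0.198280, 0.076570
  X=2: 0.530705, 0.335923
Sum of the 6 terms: H(X,Y) = 2.0063 bits

Chain rule check:
  H(X) + H(Y|X) = 1.2553 + 0.7509 = 2.0062 bits
  H(X,Y) = 2.0063 bits
✓ Chain rule verified (Δ = 0.0001 is 4-dp rounding noise: each of the three values was rounded independently).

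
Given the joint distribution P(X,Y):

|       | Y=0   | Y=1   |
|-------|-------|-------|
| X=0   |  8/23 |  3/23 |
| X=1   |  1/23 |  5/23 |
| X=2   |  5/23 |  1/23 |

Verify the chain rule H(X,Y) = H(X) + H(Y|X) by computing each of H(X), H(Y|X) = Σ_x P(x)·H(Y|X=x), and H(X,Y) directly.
H(X) = 1.5204 bits, H(Y|X) = 0.7434 bits, H(X,Y) = 2.2638 bits

Marginal of X (row sums):
  P(X=0) = 8/23 + 3/23 = 11/23
  P(X=1) = 1/23 + 5/23 = 6/23
  P(X=2) = 5/23 + 1/23 = 6/23
H(X) = -[(11/23)·log₂(11/23) + (6/23)·log₂(6/23) + (6/23)·log₂(6/23)]
  = 0.50893 + 0.50572 + 0.50572 = 1.5204 bits

H(Y|X) = Σ_x P(x)·H(Y|X=x):
  X=0: P(X=0) = 11/23, P(Y|X=0) = (8/11, 3/11) → H(Y|X=0) = 0.84535
  X=1: P(X=1) = 6/23, P(Y|X=1) = (1/6, 5/6) → H(Y|X=1) = 0.65002
  X=2: P(X=2) = 6/23, P(Y|X=2) = (5/6, 1/6) → H(Y|X=2) = 0.65002
H(Y|X) = (11/23)·0.84535 + (6/23)·0.65002 + (6/23)·0.65002 = 0.7434 bits

H(X,Y) = -Σ_{x,y} P(x,y) log₂ P(x,y). Per-cell terms -P(x,y)·log₂P(x,y):
  X=0: 0.52993, 0.38330
  X=1: 0.19668, 0.47862
  X=2: 0.47862, 0.19668
Sum of the 6 terms: H(X,Y) = 2.2638 bits

Chain rule check:
  H(X) + H(Y|X) = 1.5204 + 0.7434 = 2.2638 bits
  H(X,Y) = 2.2638 bits
✓ Chain rule verified.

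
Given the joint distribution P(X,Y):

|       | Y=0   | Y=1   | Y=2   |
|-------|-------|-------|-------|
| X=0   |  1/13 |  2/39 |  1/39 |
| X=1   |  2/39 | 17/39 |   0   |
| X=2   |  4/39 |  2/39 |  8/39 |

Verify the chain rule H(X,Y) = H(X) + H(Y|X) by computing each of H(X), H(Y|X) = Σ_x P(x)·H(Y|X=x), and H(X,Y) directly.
H(X) = 1.4515 bits, H(Y|X) = 0.9559 bits, H(X,Y) = 2.4074 bits

Marginal of X (row sums):
  P(X=0) = 1/13 + 2/39 + 1/39 = 2/13
  P(X=1) = 2/39 + 17/39 + 0 = 19/39
  P(X=2) = 4/39 + 2/39 + 8/39 = 14/39
H(X) = -[(2/13)·log₂(2/13) + (19/39)·log₂(19/39) + (14/39)·log₂(14/39)]
  = 0.41545 + 0.50544 + 0.53058 = 1.4515 bits

H(Y|X) = Σ_x P(x)·H(Y|X=x):
  X=0: P(X=0) = 2/13, P(Y|X=0) = (1/2, 1/3, 1/6) → H(Y|X=0) = 1.45915
  X=1: P(X=1) = 19/39, P(Y|X=1) = (2/19, 17/19, 0) → H(Y|X=1) = 0.48546
  X=2: P(X=2) = 14/39, P(Y|X=2) = (2/7, 1/7, 4/7) → H(Y|X=2) = 1.37878
H(Y|X) = (2/13)·1.45915 + (19/39)·0.48546 + (14/39)·1.37878 = 0.9559 bits

H(X,Y) = -Σ_{x,y} P(x,y) log₂ P(x,y). Per-cell terms -P(x,y)·log₂P(x,y):
  X=0: 0.28465, 0.21976, 0.13552
  X=1: 0.21976, 0.52218, 0.00000
  X=2: 0.33696, 0.21976, 0.46880
  (cells with P = 0 contribute 0)
Sum of the 9 terms: H(X,Y) = 2.4074 bits

Chain rule check:
  H(X) + H(Y|X) = 1.4515 + 0.9559 = 2.4074 bits
  H(X,Y) = 2.4074 bits
✓ Chain rule verified.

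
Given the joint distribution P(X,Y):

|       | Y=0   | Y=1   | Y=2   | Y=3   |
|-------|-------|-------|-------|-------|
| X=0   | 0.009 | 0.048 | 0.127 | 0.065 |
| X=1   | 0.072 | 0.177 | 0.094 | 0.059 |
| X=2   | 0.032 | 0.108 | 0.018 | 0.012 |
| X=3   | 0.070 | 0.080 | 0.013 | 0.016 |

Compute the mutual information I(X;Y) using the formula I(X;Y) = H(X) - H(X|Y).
0.1899 bits

I(X;Y) = H(X) - H(X|Y)

Marginal of X (row sums):
  P(X=0) = 0.009 + 0.048 + 0.127 + 0.065 = 0.249
  P(X=1) = 0.072 + 0.177 + 0.094 + 0.059 = 0.402
  P(X=2) = 0.032 + 0.108 + 0.018 + 0.012 = 0.170
  P(X=3) = 0.070 + 0.080 + 0.013 + 0.016 = 0.179
H(X) = -[0.249·log₂(0.249) + 0.402·log₂(0.402) + 0.170·log₂(0.170) + 0.179·log₂(0.179)]
  = 0.49944 + 0.52852 + 0.43459 + 0.44427 = 1.90682 bits

Marginal of Y (column sums):
  P(Y=0) = 0.009 + 0.072 + 0.032 + 0.070 = 0.183
  P(Y=1) = 0.048 + 0.177 + 0.108 + 0.080 = 0.413
  P(Y=2) = 0.127 + 0.094 + 0.018 + 0.013 = 0.252
  P(Y=3) = 0.065 + 0.059 + 0.012 + 0.016 = 0.152
H(X|Y) = Σ_y P(y)·H(X|Y=y):
  Y=0: P(Y=0) = 0.183, P(X|Y=0) = (3/61, 24/61, 32/183, 70/183) → H(X|Y=0) = 1.71344
  Y=1: P(Y=1) = 0.413, P(X|Y=1) = (48/413, 3/7, 108/413, 80/413) → H(X|Y=1) = 1.84950
  Y=2: P(Y=2) = 0.252, P(X|Y=2) = (127/252, 47/126, 1/14, 13/252) → H(X|Y=2) = 1.52149
  Y=3: P(Y=3) = 0.152, P(X|Y=3) = (65/152, 59/152, 3/38, 2/19) → H(X|Y=3) = 1.68510
H(X|Y) = 0.183·1.71344 + 0.413·1.84950 + 0.252·1.52149 + 0.152·1.68510 = 1.71695 bits

I(X;Y) = H(X) - H(X|Y) = 1.90682 - 1.71695 = 0.1899 bits

Cross-check via I(X;Y) = H(X) + H(Y) - H(X,Y): computing H(Y) from the column sums and H(X,Y) from the 16 cells in the same way gives H(Y) = 1.88948 bits and H(X,Y) = 3.60644 bits, so
I(X;Y) = 1.90682 + 1.88948 - 3.60644 = 0.1899 bits ✓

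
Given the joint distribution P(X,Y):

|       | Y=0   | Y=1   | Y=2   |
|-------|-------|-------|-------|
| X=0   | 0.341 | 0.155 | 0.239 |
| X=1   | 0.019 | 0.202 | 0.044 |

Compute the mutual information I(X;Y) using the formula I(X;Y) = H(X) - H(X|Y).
0.1979 bits

I(X;Y) = H(X) - H(X|Y)

Marginal of X (row sums):
  P(X=0) = 0.341 + 0.155 + 0.239 = 0.735
  P(X=1) = 0.019 + 0.202 + 0.044 = 0.265
H(X) = -[0.735·log₂(0.735) + 0.265·log₂(0.265)]
  = 0.326475 + 0.507723 = 0.834198 bits

Marginal of Y (column sums):
  P(Y=0) = 0.341 + 0.019 = 0.360
  P(Y=1) = 0.155 + 0.202 = 0.357
  P(Y=2) = 0.239 + 0.044 = 0.283
H(X|Y) = Σ_y P(y)·H(X|Y=y):
  Y=0: P(Y=0) = 0.360, P(X|Y=0) = (341/360, 19/360) → H(X|Y=0) = 0.298082
  Y=1: P(Y=1) = 0.357, P(X|Y=1) = (155/357, 202/357) → H(X|Y=1) = 0.987461
  Y=2: P(Y=2) = 0.283, P(X|Y=2) = (239/283, 44/283) → H(X|Y=2) = 0.623379
H(X|Y) = 0.360·0.298082 + 0.357·0.987461 + 0.283·0.623379 = 0.636249 bits

I(X;Y) = H(X) - H(X|Y) = 0.834198 - 0.636249 = 0.1979 bits

Cross-check via I(X;Y) = H(X) + H(Y) - H(X,Y): computing H(Y) from the column sums and H(X,Y) from the 6 cells in the same way gives H(Y) = 1.576497 bits and H(X,Y) = 2.212746 bits, so
I(X;Y) = 0.834198 + 1.576497 - 2.212746 = 0.1979 bits ✓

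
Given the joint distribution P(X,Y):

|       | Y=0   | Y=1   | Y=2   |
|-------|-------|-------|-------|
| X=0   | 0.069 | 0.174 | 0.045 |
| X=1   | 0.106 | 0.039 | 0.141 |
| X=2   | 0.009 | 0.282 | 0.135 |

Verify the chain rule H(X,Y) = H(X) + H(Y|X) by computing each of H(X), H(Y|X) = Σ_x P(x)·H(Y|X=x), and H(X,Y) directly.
H(X) = 1.5581 bits, H(Y|X) = 1.2387 bits, H(X,Y) = 2.7969 bits

Marginal of X (row sums):
  P(X=0) = 0.069 + 0.174 + 0.045 = 0.288
  P(X=1) = 0.106 + 0.039 + 0.141 = 0.286
  P(X=2) = 0.009 + 0.282 + 0.135 = 0.426
H(X) = -[0.288·log₂(0.288) + 0.286·log₂(0.286) + 0.426·log₂(0.426)]
  = 0.5172 + 0.5165 + 0.5244 = 1.5581 bits

H(Y|X) = Σ_x P(x)·H(Y|X=x):
  X=0: P(X=0) = 0.288, P(Y|X=0) = (23/96, 29/48, 5/32) → H(Y|X=0) = 1.3515
  X=1: P(X=1) = 0.286, P(Y|X=1) = (53/143, 3/22, 141/286) → H(Y|X=1) = 1.4257
  X=2: P(X=2) = 0.426, P(Y|X=2) = (3/142, 47/71, 45/142) → H(Y|X=2) = 1.0369
H(Y|X) = 0.288·1.3515 + 0.286·1.4257 + 0.426·1.0369 = 1.2387 bits

H(X,Y) = -Σ_{x,y} P(x,y) log₂ P(x,y). Per-cell terms -P(x,y)·log₂P(x,y):
  X=0: 0.2662, 0.4390, 0.2013
  X=1: 0.3432, 0.1825, 0.3985
  X=2: 0.0612, 0.5150, 0.3900
Sum of the 9 terms: H(X,Y) = 2.7969 bits

Chain rule check:
  H(X) + H(Y|X) = 1.5581 + 1.2387 = 2.7968 bits
  H(X,Y) = 2.7969 bits
✓ Chain rule verified (Δ = 0.0001 is 4-dp rounding noise: each of the three values was rounded independently).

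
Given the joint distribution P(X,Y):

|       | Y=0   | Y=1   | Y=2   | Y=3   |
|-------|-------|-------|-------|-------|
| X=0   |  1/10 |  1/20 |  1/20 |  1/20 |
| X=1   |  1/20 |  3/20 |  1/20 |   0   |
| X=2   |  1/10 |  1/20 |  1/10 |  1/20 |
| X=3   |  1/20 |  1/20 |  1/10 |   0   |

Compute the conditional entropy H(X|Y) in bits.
1.7887 bits

H(X|Y) = H(X,Y) - H(Y)

H(X,Y) = -Σ_{x,y} P(x,y) log₂ P(x,y). Per-cell terms -P(x,y)·log₂P(x,y):
  X=0: 0.3322, 0.2161, 0.2161, 0.2161
  X=1: 0.2161, 0.4105, 0.2161, 0.0000
  X=2: 0.3322, 0.2161, 0.3322, 0.2161
  X=3: 0.2161, 0.2161, 0.3322, 0.0000
  (cells with P = 0 contribute 0)
Sum of the 16 terms: H(X,Y) = 3.6842 bits

Marginal of Y (column sums):
  P(Y=0) = 1/10 + 1/20 + 1/10 + 1/20 = 3/10
  P(Y=1) = 1/20 + 3/20 + 1/20 + 1/20 = 3/10
  P(Y=2) = 1/20 + 1/20 + 1/10 + 1/10 = 3/10
  P(Y=3) = 1/20 + 0 + 1/20 + 0 = 1/10
H(Y) = -[(3/10)·log₂(3/10) + (3/10)·log₂(3/10) + (3/10)·log₂(3/10) + (1/10)·log₂(1/10)]
  = 0.5211 + 0.5211 + 0.5211 + 0.3322 = 1.8955 bits

H(X|Y) = H(X,Y) - H(Y) = 3.6842 - 1.8955 = 1.7887 bits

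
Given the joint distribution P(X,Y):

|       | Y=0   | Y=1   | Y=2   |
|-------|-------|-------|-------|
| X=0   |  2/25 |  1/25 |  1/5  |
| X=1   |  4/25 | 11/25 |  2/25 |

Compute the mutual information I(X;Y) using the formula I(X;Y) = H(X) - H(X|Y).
0.2437 bits

I(X;Y) = H(X) - H(X|Y)

Marginal of X (row sums):
  P(X=0) = 2/25 + 1/25 + 1/5 = 8/25
  P(X=1) = 4/25 + 11/25 + 2/25 = 17/25
H(X) = -[(8/25)·log₂(8/25) + (17/25)·log₂(17/25)]
  = 0.52603 + 0.37835 = 0.9044 bits

Marginal of Y (column sums):
  P(Y=0) = 2/25 + 4/25 = 6/25
  P(Y=1) = 1/25 + 11/25 = 12/25
  P(Y=2) = 1/5 + 2/25 = 7/25
H(X|Y) = Σ_y P(y)·H(X|Y=y):
  Y=0: P(Y=0) = 6/25, P(X|Y=0) = (1/3, 2/3) → H(X|Y=0) = 0.91830
  Y=1: P(Y=1) = 12/25, P(X|Y=1) = (1/12, 11/12) → H(X|Y=1) = 0.41382
  Y=2: P(Y=2) = 7/25, P(X|Y=2) = (5/7, 2/7) → H(X|Y=2) = 0.86312
H(X|Y) = (6/25)·0.91830 + (12/25)·0.41382 + (7/25)·0.86312 = 0.6607 bits

I(X;Y) = H(X) - H(X|Y) = 0.9044 - 0.6607 = 0.2437 bits

Cross-check via I(X;Y) = H(X) + H(Y) - H(X,Y): computing H(Y) from the column sums and H(X,Y) from the 6 cells in the same way gives H(Y) = 1.5166 bits and H(X,Y) = 2.1773 bits, so
I(X;Y) = 0.9044 + 1.5166 - 2.1773 = 0.2437 bits ✓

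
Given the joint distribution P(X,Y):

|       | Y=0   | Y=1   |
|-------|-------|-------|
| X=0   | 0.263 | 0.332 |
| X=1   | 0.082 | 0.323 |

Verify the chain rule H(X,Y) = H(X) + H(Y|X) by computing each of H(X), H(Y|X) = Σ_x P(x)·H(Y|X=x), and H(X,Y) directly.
H(X) = 0.9738 bits, H(Y|X) = 0.8836 bits, H(X,Y) = 1.8574 bits

Marginal of X (row sums):
  P(X=0) = 0.263 + 0.332 = 0.595
  P(X=1) = 0.082 + 0.323 = 0.405
H(X) = -[0.595·log₂(0.595) + 0.405·log₂(0.405)]
  = 0.4457 + 0.5281 = 0.9738 bits

H(Y|X) = Σ_x P(x)·H(Y|X=x):
  X=0: P(X=0) = 0.595, P(Y|X=0) = (263/595, 332/595) → H(Y|X=0) = 0.9903
  X=1: P(X=1) = 0.405, P(Y|X=1) = (82/405, 323/405) → H(Y|X=1) = 0.7268
H(Y|X) = 0.595·0.9903 + 0.405·0.7268 = 0.8836 bits

H(X,Y) = -Σ_{x,y} P(x,y) log₂ P(x,y). Per-cell terms -P(x,y)·log₂P(x,y):
  X=0: 0.5068, 0.5281
  X=1: 0.2959, 0.5266
Sum of the 4 terms: H(X,Y) = 1.8574 bits

Chain rule check:
  H(X) + H(Y|X) = 0.9738 + 0.8836 = 1.8574 bits
  H(X,Y) = 1.8574 bits
✓ Chain rule verified.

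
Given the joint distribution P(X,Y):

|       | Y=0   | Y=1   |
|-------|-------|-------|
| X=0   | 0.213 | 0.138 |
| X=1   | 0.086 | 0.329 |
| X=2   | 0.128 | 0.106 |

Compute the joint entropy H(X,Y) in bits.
2.4244 bits

H(X,Y) = -Σ_{x,y} P(x,y) log₂ P(x,y). Per-cell terms -P(x,y)·log₂P(x,y):
  X=0: 0.4752, 0.3943
  X=1: 0.3044, 0.5277
  X=2: 0.3796, 0.3432
Sum of the 6 terms: H(X,Y) = 2.4244 bits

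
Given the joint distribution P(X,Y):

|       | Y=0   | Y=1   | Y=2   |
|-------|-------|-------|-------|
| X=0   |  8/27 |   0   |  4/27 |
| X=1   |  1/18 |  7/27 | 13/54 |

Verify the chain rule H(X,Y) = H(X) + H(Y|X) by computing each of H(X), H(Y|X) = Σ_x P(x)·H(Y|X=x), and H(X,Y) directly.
H(X) = 0.9911 bits, H(Y|X) = 1.1682 bits, H(X,Y) = 2.1593 bits

Marginal of X (row sums):
  P(X=0) = 8/27 + 0 + 4/27 = 4/9
  P(X=1) = 1/18 + 7/27 + 13/54 = 5/9
H(X) = -[(4/9)·log₂(4/9) + (5/9)·log₂(5/9)]
  = 0.5200 + 0.4711 = 0.9911 bits

H(Y|X) = Σ_x P(x)·H(Y|X=x):
  X=0: P(X=0) = 4/9, P(Y|X=0) = (2/3, 0, 1/3) → H(Y|X=0) = 0.9183
  X=1: P(X=1) = 5/9, P(Y|X=1) = (1/10, 7/15, 13/30) → H(Y|X=1) = 1.3681
H(Y|X) = (4/9)·0.9183 + (5/9)·1.3681 = 1.1682 bits

H(X,Y) = -Σ_{x,y} P(x,y) log₂ P(x,y). Per-cell terms -P(x,y)·log₂P(x,y):
  X=0: 0.5200, 0.0000, 0.4081
  X=1: 0.2317, 0.5049, 0.4946
  (cells with P = 0 contribute 0)
Sum of the 6 terms: H(X,Y) = 2.1593 bits

Chain rule check:
  H(X) + H(Y|X) = 0.9911 + 1.1682 = 2.1593 bits
  H(X,Y) = 2.1593 bits
✓ Chain rule verified.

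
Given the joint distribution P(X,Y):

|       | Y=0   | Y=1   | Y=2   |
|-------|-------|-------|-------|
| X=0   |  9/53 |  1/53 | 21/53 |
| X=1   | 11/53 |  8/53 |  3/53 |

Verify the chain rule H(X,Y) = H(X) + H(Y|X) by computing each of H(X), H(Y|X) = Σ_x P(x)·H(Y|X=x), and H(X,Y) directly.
H(X) = 0.9791 bits, H(Y|X) = 1.2096 bits, H(X,Y) = 2.1887 bits

Marginal of X (row sums):
  P(X=0) = 9/53 + 1/53 + 21/53 = 31/53
  P(X=1) = 11/53 + 8/53 + 3/53 = 22/53
H(X) = -[(31/53)·log₂(31/53) + (22/53)·log₂(22/53)]
  = 0.45256 + 0.52654 = 0.9791 bits

H(Y|X) = Σ_x P(x)·H(Y|X=x):
  X=0: P(X=0) = 31/53, P(Y|X=0) = (9/31, 1/31, 21/31) → H(Y|X=0) = 1.05845
  X=1: P(X=1) = 22/53, P(Y|X=1) = (1/2, 4/11, 3/22) → H(Y|X=1) = 1.42268
H(Y|X) = (31/53)·1.05845 + (22/53)·1.42268 = 1.2096 bits

H(X,Y) = -Σ_{x,y} P(x,y) log₂ P(x,y). Per-cell terms -P(x,y)·log₂P(x,y):
  X=0: 0.43438, 0.10807, 0.52920
  X=1: 0.47082, 0.41176, 0.23451
Sum of the 6 terms: H(X,Y) = 2.1887 bits

Chain rule check:
  H(X) + H(Y|X) = 0.9791 + 1.2096 = 2.1887 bits
  H(X,Y) = 2.1887 bits
✓ Chain rule verified.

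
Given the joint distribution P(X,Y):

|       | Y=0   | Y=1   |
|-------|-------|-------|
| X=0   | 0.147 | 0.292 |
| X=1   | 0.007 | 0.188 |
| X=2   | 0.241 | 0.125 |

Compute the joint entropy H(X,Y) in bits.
2.2984 bits

H(X,Y) = -Σ_{x,y} P(x,y) log₂ P(x,y). Per-cell terms -P(x,y)·log₂P(x,y):
  X=0: 0.40662, 0.51858
  X=1: 0.05011, 0.45330
  X=2: 0.49475, 0.37500
Sum of the 6 terms: H(X,Y) = 2.2984 bits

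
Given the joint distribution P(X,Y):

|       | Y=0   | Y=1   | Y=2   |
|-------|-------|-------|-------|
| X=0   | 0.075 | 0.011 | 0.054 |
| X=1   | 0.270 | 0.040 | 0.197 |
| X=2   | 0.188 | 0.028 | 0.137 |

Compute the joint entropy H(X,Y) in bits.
2.7273 bits

H(X,Y) = -Σ_{x,y} P(x,y) log₂ P(x,y). Per-cell terms -P(x,y)·log₂P(x,y):
  X=0: 0.28027, 0.07157, 0.22739
  X=1: 0.51002, 0.18575, 0.46172
  X=2: 0.45330, 0.14444, 0.39288
Sum of the 9 terms: H(X,Y) = 2.7273 bits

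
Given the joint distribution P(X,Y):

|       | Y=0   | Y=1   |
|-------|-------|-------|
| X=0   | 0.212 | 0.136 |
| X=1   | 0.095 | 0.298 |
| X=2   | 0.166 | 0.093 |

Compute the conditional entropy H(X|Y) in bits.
1.4598 bits

H(X|Y) = H(X,Y) - H(Y)

H(X,Y) = -Σ_{x,y} P(x,y) log₂ P(x,y). Per-cell terms -P(x,y)·log₂P(x,y):
  X=0: 0.47443, 0.39145
  X=1: 0.32261, 0.52049
  X=2: 0.43006, 0.31868
Sum of the 6 terms: H(X,Y) = 2.4577 bits

Marginal of Y (column sums):
  P(Y=0) = 0.212 + 0.095 + 0.166 = 0.473
  P(Y=1) = 0.136 + 0.298 + 0.093 = 0.527
H(Y) = -[0.473·log₂(0.473) + 0.527·log₂(0.527)]
  = 0.51088 + 0.48701 = 0.9979 bits

H(X|Y) = H(X,Y) - H(Y) = 2.4577 - 0.9979 = 1.4598 bits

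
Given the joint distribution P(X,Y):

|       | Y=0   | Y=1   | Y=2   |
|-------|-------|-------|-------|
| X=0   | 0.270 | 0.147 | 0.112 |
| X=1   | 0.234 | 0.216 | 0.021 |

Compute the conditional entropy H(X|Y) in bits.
0.9393 bits

H(X|Y) = H(X,Y) - H(Y)

H(X,Y) = -Σ_{x,y} P(x,y) log₂ P(x,y). Per-cell terms -P(x,y)·log₂P(x,y):
  X=0: 0.51002, 0.40662, 0.35374
  X=1: 0.49033, 0.47755, 0.11704
Sum of the 6 terms: H(X,Y) = 2.3553 bits

Marginal of Y (column sums):
  P(Y=0) = 0.270 + 0.234 = 0.504
  P(Y=1) = 0.147 + 0.216 = 0.363
  P(Y=2) = 0.112 + 0.021 = 0.133
H(Y) = -[0.504·log₂(0.504) + 0.363·log₂(0.363) + 0.133·log₂(0.133)]
  = 0.49821 + 0.53069 + 0.38710 = 1.4160 bits

H(X|Y) = H(X,Y) - H(Y) = 2.3553 - 1.4160 = 0.9393 bits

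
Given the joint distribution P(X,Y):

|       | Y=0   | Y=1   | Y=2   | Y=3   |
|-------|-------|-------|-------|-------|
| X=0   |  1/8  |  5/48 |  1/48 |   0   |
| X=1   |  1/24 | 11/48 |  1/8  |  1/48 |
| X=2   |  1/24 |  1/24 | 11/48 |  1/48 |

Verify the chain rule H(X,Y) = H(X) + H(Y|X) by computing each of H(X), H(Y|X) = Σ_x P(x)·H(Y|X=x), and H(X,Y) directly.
H(X) = 1.5546 bits, H(Y|X) = 1.4317 bits, H(X,Y) = 2.9863 bits

Marginal of X (row sums):
  P(X=0) = 1/8 + 5/48 + 1/48 + 0 = 1/4
  P(X=1) = 1/24 + 11/48 + 1/8 + 1/48 = 5/12
  P(X=2) = 1/24 + 1/24 + 11/48 + 1/48 = 1/3
H(X) = -[(1/4)·log₂(1/4) + (5/12)·log₂(5/12) + (1/3)·log₂(1/3)]
  = 0.5000 + 0.5263 + 0.5283 = 1.5546 bits

H(Y|X) = Σ_x P(x)·H(Y|X=x):
  X=0: P(X=0) = 1/4, P(Y|X=0) = (1/2, 5/12, 1/12, 0) → H(Y|X=0) = 1.3250
  X=1: P(X=1) = 5/12, P(Y|X=1) = (1/10, 11/20, 3/10, 1/20) → H(Y|X=1) = 1.5438
  X=2: P(X=2) = 1/3, P(Y|X=2) = (1/8, 1/8, 11/16, 1/16) → H(Y|X=2) = 1.3716
H(Y|X) = (1/4)·1.3250 + (5/12)·1.5438 + (1/3)·1.3716 = 1.4317 bits

H(X,Y) = -Σ_{x,y} P(x,y) log₂ P(x,y). Per-cell terms -P(x,y)·log₂P(x,y):
  X=0: 0.3750, 0.3399, 0.1164, 0.0000
  X=1: 0.1910, 0.4871, 0.3750, 0.1164
  X=2: 0.1910, 0.1910, 0.4871, 0.1164
  (cells with P = 0 contribute 0)
Sum of the 12 terms: H(X,Y) = 2.9863 bits

Chain rule check:
  H(X) + H(Y|X) = 1.5546 + 1.4317 = 2.9863 bits
  H(X,Y) = 2.9863 bits
✓ Chain rule verified.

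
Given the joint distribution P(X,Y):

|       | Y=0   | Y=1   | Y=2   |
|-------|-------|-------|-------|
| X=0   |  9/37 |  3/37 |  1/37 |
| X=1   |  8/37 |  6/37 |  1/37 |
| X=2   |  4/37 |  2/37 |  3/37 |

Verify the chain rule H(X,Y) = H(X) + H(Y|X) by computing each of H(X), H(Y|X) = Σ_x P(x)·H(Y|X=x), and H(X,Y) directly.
H(X) = 1.5544 bits, H(Y|X) = 1.2889 bits, H(X,Y) = 2.8433 bits

Marginal of X (row sums):
  P(X=0) = 9/37 + 3/37 + 1/37 = 13/37
  P(X=1) = 8/37 + 6/37 + 1/37 = 15/37
  P(X=2) = 4/37 + 2/37 + 3/37 = 9/37
H(X) = -[(13/37)·log₂(13/37) + (15/37)·log₂(15/37) + (9/37)·log₂(9/37)]
  = 0.5302 + 0.5281 + 0.4961 = 1.5544 bits

H(Y|X) = Σ_x P(x)·H(Y|X=x):
  X=0: P(X=0) = 13/37, P(Y|X=0) = (9/13, 3/13, 1/13) → H(Y|X=0) = 1.1401
  X=1: P(X=1) = 15/37, P(Y|X=1) = (8/15, 2/5, 1/15) → H(Y|X=1) = 1.2729
  X=2: P(X=2) = 9/37, P(Y|X=2) = (4/9, 2/9, 1/3) → H(Y|X=2) = 1.5305
H(Y|X) = (13/37)·1.1401 + (15/37)·1.2729 + (9/37)·1.5305 = 1.2889 bits

H(X,Y) = -Σ_{x,y} P(x,y) log₂ P(x,y). Per-cell terms -P(x,y)·log₂P(x,y):
  X=0: 0.4961, 0.2939, 0.1408
  X=1: 0.4777, 0.4256, 0.1408
  X=2: 0.3470, 0.2275, 0.2939
Sum of the 9 terms: H(X,Y) = 2.8433 bits

Chain rule check:
  H(X) + H(Y|X) = 1.5544 + 1.2889 = 2.8433 bits
  H(X,Y) = 2.8433 bits
✓ Chain rule verified.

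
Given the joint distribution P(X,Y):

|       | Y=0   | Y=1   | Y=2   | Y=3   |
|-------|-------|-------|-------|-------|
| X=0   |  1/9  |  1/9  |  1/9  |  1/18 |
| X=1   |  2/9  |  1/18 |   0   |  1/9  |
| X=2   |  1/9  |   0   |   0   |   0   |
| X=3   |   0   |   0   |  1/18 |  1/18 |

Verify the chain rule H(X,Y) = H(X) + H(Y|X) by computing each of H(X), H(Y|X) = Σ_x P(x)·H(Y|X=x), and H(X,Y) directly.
H(X) = 1.7642 bits, H(Y|X) = 1.4057 bits, H(X,Y) = 3.1699 bits

Marginal of X (row sums):
  P(X=0) = 1/9 + 1/9 + 1/9 + 1/18 = 7/18
  P(X=1) = 2/9 + 1/18 + 0 + 1/9 = 7/18
  P(X=2) = 1/9 + 0 + 0 + 0 = 1/9
  P(X=3) = 0 + 0 + 1/18 + 1/18 = 1/9
H(X) = -[(7/18)·log₂(7/18) + (7/18)·log₂(7/18) + (1/9)·log₂(1/9) + (1/9)·log₂(1/9)]
  = 0.52989 + 0.52989 + 0.35221 + 0.35221 = 1.7642 bits

H(Y|X) = Σ_x P(x)·H(Y|X=x):
  X=0: P(X=0) = 7/18, P(Y|X=0) = (2/7, 2/7, 2/7, 1/7) → H(Y|X=0) = 1.95021
  X=1: P(X=1) = 7/18, P(Y|X=1) = (4/7, 1/7, 0, 2/7) → H(Y|X=1) = 1.37878
  X=2: P(X=2) = 1/9, P(Y|X=2) = (1, 0, 0, 0) → H(Y|X=2) = 0.00000
  X=3: P(X=3) = 1/9, P(Y|X=3) = (0, 0, 1/2, 1/2) → H(Y|X=3) = 1.00000
H(Y|X) = (7/18)·1.95021 + (7/18)·1.37878 + (1/9)·0.00000 + (1/9)·1.00000 = 1.4057 bits

H(X,Y) = -Σ_{x,y} P(x,y) log₂ P(x,y). Per-cell terms -P(x,y)·log₂P(x,y):
  X=0: 0.35221, 0.35221, 0.35221, 0.23166
  X=1: 0.48221, 0.23166, 0.00000, 0.35221
  X=2: 0.35221, 0.00000, 0.00000, 0.00000
  X=3: 0.00000, 0.00000, 0.23166, 0.23166
  (cells with P = 0 contribute 0)
Sum of the 16 terms: H(X,Y) = 3.1699 bits

Chain rule check:
  H(X) + H(Y|X) = 1.7642 + 1.4057 = 3.1699 bits
  H(X,Y) = 3.1699 bits
✓ Chain rule verified.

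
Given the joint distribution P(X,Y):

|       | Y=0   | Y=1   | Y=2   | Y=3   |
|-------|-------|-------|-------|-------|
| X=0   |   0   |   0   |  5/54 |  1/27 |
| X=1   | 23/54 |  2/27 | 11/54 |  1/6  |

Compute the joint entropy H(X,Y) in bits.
2.1950 bits

H(X,Y) = -Σ_{x,y} P(x,y) log₂ P(x,y). Per-cell terms -P(x,y)·log₂P(x,y):
  X=0: 0.0000, 0.0000, 0.3179, 0.1761
  X=1: 0.5245, 0.2781, 0.4676, 0.4308
  (cells with P = 0 contribute 0)
Sum of the 8 terms: H(X,Y) = 2.1950 bits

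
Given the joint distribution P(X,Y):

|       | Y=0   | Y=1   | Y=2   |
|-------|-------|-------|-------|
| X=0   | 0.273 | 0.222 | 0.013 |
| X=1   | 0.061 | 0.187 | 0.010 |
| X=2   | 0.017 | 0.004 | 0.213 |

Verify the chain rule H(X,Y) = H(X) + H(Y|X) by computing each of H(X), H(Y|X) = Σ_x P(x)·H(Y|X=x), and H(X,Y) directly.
H(X) = 1.4910 bits, H(Y|X) = 0.9558 bits, H(X,Y) = 2.4468 bits

Marginal of X (row sums):
  P(X=0) = 0.273 + 0.222 + 0.013 = 0.508
  P(X=1) = 0.061 + 0.187 + 0.010 = 0.258
  P(X=2) = 0.017 + 0.004 + 0.213 = 0.234
H(X) = -[0.508·log₂(0.508) + 0.258·log₂(0.258) + 0.234·log₂(0.234)]
  = 0.496367 + 0.504276 + 0.490328 = 1.4910 bits

H(Y|X) = Σ_x P(x)·H(Y|X=x):
  X=0: P(X=0) = 0.508, P(Y|X=0) = (273/508, 111/254, 13/508) → H(Y|X=0) = 1.138707
  X=1: P(X=1) = 0.258, P(Y|X=1) = (61/258, 187/258, 5/129) → H(Y|X=1) = 1.010206
  X=2: P(X=2) = 0.234, P(Y|X=2) = (17/234, 2/117, 71/78) → H(Y|X=2) = 0.498655
H(Y|X) = 0.508·1.138707 + 0.258·1.010206 + 0.234·0.498655 = 0.9558 bits

H(X,Y) = -Σ_{x,y} P(x,y) log₂ P(x,y). Per-cell terms -P(x,y)·log₂P(x,y):
  X=0: 0.511336, 0.482044, 0.081449
  X=1: 0.246138, 0.452332, 0.066439
  X=2: 0.099931, 0.031863, 0.475219
Sum of the 9 terms: H(X,Y) = 2.4468 bits

Chain rule check:
  H(X) + H(Y|X) = 1.4910 + 0.9558 = 2.4468 bits
  H(X,Y) = 2.4468 bits
✓ Chain rule verified.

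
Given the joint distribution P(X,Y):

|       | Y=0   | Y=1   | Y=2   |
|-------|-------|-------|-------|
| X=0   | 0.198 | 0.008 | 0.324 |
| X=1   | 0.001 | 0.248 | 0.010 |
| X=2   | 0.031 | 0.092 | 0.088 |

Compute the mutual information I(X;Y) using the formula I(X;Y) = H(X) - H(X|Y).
0.6057 bits

I(X;Y) = H(X) - H(X|Y)

Marginal of X (row sums):
  P(X=0) = 0.198 + 0.008 + 0.324 = 0.530
  P(X=1) = 0.001 + 0.248 + 0.010 = 0.259
  P(X=2) = 0.031 + 0.092 + 0.088 = 0.211
H(X) = -[0.530·log₂(0.530) + 0.259·log₂(0.259) + 0.211·log₂(0.211)]
  = 0.48545 + 0.50478 + 0.47363 = 1.46386 bits

Marginal of Y (column sums):
  P(Y=0) = 0.198 + 0.001 + 0.031 = 0.230
  P(Y=1) = 0.008 + 0.248 + 0.092 = 0.348
  P(Y=2) = 0.324 + 0.010 + 0.088 = 0.422
H(X|Y) = Σ_y P(y)·H(X|Y=y):
  Y=0: P(Y=0) = 0.230, P(X|Y=0) = (99/115, 1/230, 31/230) → H(X|Y=0) = 0.60987
  Y=1: P(Y=1) = 0.348, P(X|Y=1) = (2/87, 62/87, 23/87) → H(X|Y=1) = 0.98085
  Y=2: P(Y=2) = 0.422, P(X|Y=2) = (162/211, 5/211, 44/211) → H(X|Y=2) = 0.89228
H(X|Y) = 0.230·0.60987 + 0.348·0.98085 + 0.422·0.89228 = 0.85815 bits

I(X;Y) = H(X) - H(X|Y) = 1.46386 - 0.85815 = 0.6057 bits

Cross-check via I(X;Y) = H(X) + H(Y) - H(X,Y): computing H(Y) from the column sums and H(X,Y) from the 9 cells in the same way gives H(Y) = 1.54287 bits and H(X,Y) = 2.40102 bits, so
I(X;Y) = 1.46386 + 1.54287 - 2.40102 = 0.6057 bits ✓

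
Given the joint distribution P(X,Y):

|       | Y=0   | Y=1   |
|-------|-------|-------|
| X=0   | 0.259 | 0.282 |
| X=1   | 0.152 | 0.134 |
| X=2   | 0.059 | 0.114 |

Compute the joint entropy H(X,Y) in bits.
2.4195 bits

H(X,Y) = -Σ_{x,y} P(x,y) log₂ P(x,y). Per-cell terms -P(x,y)·log₂P(x,y):
  X=0: 0.5048, 0.5150
  X=1: 0.4131, 0.3886
  X=2: 0.2409, 0.3571
Sum of the 6 terms: H(X,Y) = 2.4195 bits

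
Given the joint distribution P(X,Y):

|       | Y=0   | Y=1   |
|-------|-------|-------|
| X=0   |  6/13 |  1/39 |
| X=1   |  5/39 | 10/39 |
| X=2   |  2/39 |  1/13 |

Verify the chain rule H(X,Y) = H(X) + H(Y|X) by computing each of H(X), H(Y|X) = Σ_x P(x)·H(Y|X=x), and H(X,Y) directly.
H(X) = 1.4156 bits, H(Y|X) = 0.6226 bits, H(X,Y) = 2.0382 bits

Marginal of X (row sums):
  P(X=0) = 6/13 + 1/39 = 19/39
  P(X=1) = 5/39 + 10/39 = 5/13
  P(X=2) = 2/39 + 1/13 = 5/39
H(X) = -[(19/39)·log₂(19/39) + (5/13)·log₂(5/13) + (5/39)·log₂(5/39)]
  = 0.505436 + 0.530197 + 0.379933 = 1.4156 bits

H(Y|X) = Σ_x P(x)·H(Y|X=x):
  X=0: P(X=0) = 19/39, P(Y|X=0) = (18/19, 1/19) → H(Y|X=0) = 0.297472
  X=1: P(X=1) = 5/13, P(Y|X=1) = (1/3, 2/3) → H(Y|X=1) = 0.918296
  X=2: P(X=2) = 5/39, P(Y|X=2) = (2/5, 3/5) → H(Y|X=2) = 0.970951
H(Y|X) = (19/39)·0.297472 + (5/13)·0.918296 + (5/39)·0.970951 = 0.6226 bits

H(X,Y) = -Σ_{x,y} P(x,y) log₂ P(x,y). Per-cell terms -P(x,y)·log₂P(x,y):
  X=0: 0.514836, 0.135523
  X=1: 0.379933, 0.503455
  X=2: 0.219764, 0.284649
Sum of the 6 terms: H(X,Y) = 2.0382 bits

Chain rule check:
  H(X) + H(Y|X) = 1.4156 + 0.6226 = 2.0382 bits
  H(X,Y) = 2.0382 bits
✓ Chain rule verified.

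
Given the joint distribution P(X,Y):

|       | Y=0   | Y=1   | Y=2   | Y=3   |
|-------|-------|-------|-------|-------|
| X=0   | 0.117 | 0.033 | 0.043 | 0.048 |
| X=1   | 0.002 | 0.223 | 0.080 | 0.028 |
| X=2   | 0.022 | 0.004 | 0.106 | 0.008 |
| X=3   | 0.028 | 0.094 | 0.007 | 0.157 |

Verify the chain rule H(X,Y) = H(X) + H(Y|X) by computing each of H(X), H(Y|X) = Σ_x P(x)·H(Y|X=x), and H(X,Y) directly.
H(X) = 1.9366 bits, H(Y|X) = 1.4166 bits, H(X,Y) = 3.3532 bits

Marginal of X (row sums):
  P(X=0) = 0.117 + 0.033 + 0.043 + 0.048 = 0.241
  P(X=1) = 0.002 + 0.223 + 0.080 + 0.028 = 0.333
  P(X=2) = 0.022 + 0.004 + 0.106 + 0.008 = 0.140
  P(X=3) = 0.028 + 0.094 + 0.007 + 0.157 = 0.286
H(X) = -[0.241·log₂(0.241) + 0.333·log₂(0.333) + 0.140·log₂(0.140) + 0.286·log₂(0.286)]
  = 0.4947 + 0.5283 + 0.3971 + 0.5165 = 1.9366 bits

H(Y|X) = Σ_x P(x)·H(Y|X=x):
  X=0: P(X=0) = 0.241, P(Y|X=0) = (117/241, 33/241, 43/241, 48/241) → H(Y|X=0) = 1.8062
  X=1: P(X=1) = 0.333, P(Y|X=1) = (2/333, 223/333, 80/333, 28/333) → H(Y|X=1) = 1.2263
  X=2: P(X=2) = 0.140, P(Y|X=2) = (11/70, 1/35, 53/70, 2/35) → H(Y|X=2) = 1.1059
  X=3: P(X=3) = 0.286, P(Y|X=3) = (14/143, 47/143, 7/286, 157/286) → H(Y|X=3) = 1.4618
H(Y|X) = 0.241·1.8062 + 0.333·1.2263 + 0.140·1.1059 + 0.286·1.4618 = 1.4166 bits

H(X,Y) = -Σ_{x,y} P(x,y) log₂ P(x,y). Per-cell terms -P(x,y)·log₂P(x,y):
  X=0: 0.3622, 0.1624, 0.1952, 0.2103
  X=1: 0.0179, 0.4828, 0.2915, 0.1444
  X=2: 0.1211, 0.0319, 0.3432, 0.0557
  X=3: 0.1444, 0.3207, 0.0501, 0.4194
Sum of the 16 terms: H(X,Y) = 3.3532 bits

Chain rule check:
  H(X) + H(Y|X) = 1.9366 + 1.4166 = 3.3532 bits
  H(X,Y) = 3.3532 bits
✓ Chain rule verified.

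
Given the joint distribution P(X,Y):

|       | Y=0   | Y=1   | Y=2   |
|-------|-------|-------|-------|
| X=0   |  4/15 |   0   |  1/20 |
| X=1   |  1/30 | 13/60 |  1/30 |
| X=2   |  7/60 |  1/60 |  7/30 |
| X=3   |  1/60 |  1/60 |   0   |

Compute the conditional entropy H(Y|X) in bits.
0.9415 bits

H(Y|X) = H(X,Y) - H(X)

H(X,Y) = -Σ_{x,y} P(x,y) log₂ P(x,y). Per-cell terms -P(x,y)·log₂P(x,y):
  X=0: 0.5085, 0.0000, 0.2161
  X=1: 0.1636, 0.4781, 0.1636
  X=2: 0.3616, 0.0984, 0.4899
  X=3: 0.0984, 0.0984, 0.0000
  (cells with P = 0 contribute 0)
Sum of the 12 terms: H(X,Y) = 2.6766 bits

Marginal of X (row sums):
  P(X=0) = 4/15 + 0 + 1/20 = 19/60
  P(X=1) = 1/30 + 13/60 + 1/30 = 17/60
  P(X=2) = 7/60 + 1/60 + 7/30 = 11/30
  P(X=3) = 1/60 + 1/60 + 0 = 1/30
H(X) = -[(19/60)·log₂(19/60) + (17/60)·log₂(17/60) + (11/30)·log₂(11/30) + (1/30)·log₂(1/30)]
  = 0.5253 + 0.5155 + 0.5307 + 0.1636 = 1.7351 bits

H(Y|X) = H(X,Y) - H(X) = 2.6766 - 1.7351 = 0.9415 bits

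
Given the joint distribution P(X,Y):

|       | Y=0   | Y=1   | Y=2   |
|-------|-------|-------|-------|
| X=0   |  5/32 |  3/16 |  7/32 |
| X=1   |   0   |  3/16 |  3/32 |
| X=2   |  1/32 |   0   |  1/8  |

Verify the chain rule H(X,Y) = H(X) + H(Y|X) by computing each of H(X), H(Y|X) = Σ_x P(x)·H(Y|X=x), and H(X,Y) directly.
H(X) = 1.4001 bits, H(Y|X) = 1.2551 bits, H(X,Y) = 2.6551 bits

Marginal of X (row sums):
  P(X=0) = 5/32 + 3/16 + 7/32 = 9/16
  P(X=1) = 0 + 3/16 + 3/32 = 9/32
  P(X=2) = 1/32 + 0 + 1/8 = 5/32
H(X) = -[(9/16)·log₂(9/16) + (9/32)·log₂(9/32) + (5/32)·log₂(5/32)]
  = 0.46692 + 0.51471 + 0.41845 = 1.4001 bits

H(Y|X) = Σ_x P(x)·H(Y|X=x):
  X=0: P(X=0) = 9/16, P(Y|X=0) = (5/18, 1/3, 7/18) → H(Y|X=0) = 1.57154
  X=1: P(X=1) = 9/32, P(Y|X=1) = (0, 2/3, 1/3) → H(Y|X=1) = 0.91830
  X=2: P(X=2) = 5/32, P(Y|X=2) = (1/5, 0, 4/5) → H(Y|X=2) = 0.72193
H(Y|X) = (9/16)·1.57154 + (9/32)·0.91830 + (5/32)·0.72193 = 1.2551 bits

H(X,Y) = -Σ_{x,y} P(x,y) log₂ P(x,y). Per-cell terms -P(x,y)·log₂P(x,y):
  X=0: 0.41845, 0.45282, 0.47964
  X=1: 0.00000, 0.45282, 0.32016
  X=2: 0.15625, 0.00000, 0.37500
  (cells with P = 0 contribute 0)
Sum of the 9 terms: H(X,Y) = 2.6551 bits

Chain rule check:
  H(X) + H(Y|X) = 1.4001 + 1.2551 = 2.6552 bits
  H(X,Y) = 2.6551 bits
✓ Chain rule verified (Δ = 0.0001 is 4-dp rounding noise: each of the three values was rounded independently).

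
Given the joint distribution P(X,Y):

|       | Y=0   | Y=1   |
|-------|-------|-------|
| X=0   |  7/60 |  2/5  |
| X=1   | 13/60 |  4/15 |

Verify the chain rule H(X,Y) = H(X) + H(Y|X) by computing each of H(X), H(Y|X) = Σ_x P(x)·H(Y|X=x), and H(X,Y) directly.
H(X) = 0.9992 bits, H(Y|X) = 0.8778 bits, H(X,Y) = 1.8770 bits

Marginal of X (row sums):
  P(X=0) = 7/60 + 2/5 = 31/60
  P(X=1) = 13/60 + 4/15 = 29/60
H(X) = -[(31/60)·log₂(31/60) + (29/60)·log₂(29/60)]
  = 0.4922 + 0.5070 = 0.9992 bits

H(Y|X) = Σ_x P(x)·H(Y|X=x):
  X=0: P(X=0) = 31/60, P(Y|X=0) = (7/31, 24/31) → H(Y|X=0) = 0.7706
  X=1: P(X=1) = 29/60, P(Y|X=1) = (13/29, 16/29) → H(Y|X=1) = 0.9923
H(Y|X) = (31/60)·0.7706 + (29/60)·0.9923 = 0.8778 bits

H(X,Y) = -Σ_{x,y} P(x,y) log₂ P(x,y). Per-cell terms -P(x,y)·log₂P(x,y):
  X=0: 0.3616, 0.5288
  X=1: 0.4781, 0.5085
Sum of the 4 terms: H(X,Y) = 1.8770 bits

Chain rule check:
  H(X) + H(Y|X) = 0.9992 + 0.8778 = 1.8770 bits
  H(X,Y) = 1.8770 bits
✓ Chain rule verified.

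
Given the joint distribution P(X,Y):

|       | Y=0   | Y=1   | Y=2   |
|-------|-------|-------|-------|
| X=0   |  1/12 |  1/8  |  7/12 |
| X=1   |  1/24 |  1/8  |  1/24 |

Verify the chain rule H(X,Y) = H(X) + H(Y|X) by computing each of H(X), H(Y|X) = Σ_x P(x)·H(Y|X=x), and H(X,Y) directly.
H(X) = 0.7383 bits, H(Y|X) = 1.1461 bits, H(X,Y) = 1.8844 bits

Marginal of X (row sums):
  P(X=0) = 1/12 + 1/8 + 7/12 = 19/24
  P(X=1) = 1/24 + 1/8 + 1/24 = 5/24
H(X) = -[(19/24)·log₂(19/24) + (5/24)·log₂(5/24)]
  = 0.26682 + 0.47147 = 0.7383 bits

H(Y|X) = Σ_x P(x)·H(Y|X=x):
  X=0: P(X=0) = 19/24, P(Y|X=0) = (2/19, 3/19, 14/19) → H(Y|X=0) = 1.08699
  X=1: P(X=1) = 5/24, P(Y|X=1) = (1/5, 3/5, 1/5) → H(Y|X=1) = 1.37095
H(Y|X) = (19/24)·1.08699 + (5/24)·1.37095 = 1.1461 bits

H(X,Y) = -Σ_{x,y} P(x,y) log₂ P(x,y). Per-cell terms -P(x,y)·log₂P(x,y):
  X=0: 0.29875, 0.37500, 0.45360
  X=1: 0.19104, 0.37500, 0.19104
Sum of the 6 terms: H(X,Y) = 1.8844 bits

Chain rule check:
  H(X) + H(Y|X) = 0.7383 + 1.1461 = 1.8844 bits
  H(X,Y) = 1.8844 bits
✓ Chain rule verified.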